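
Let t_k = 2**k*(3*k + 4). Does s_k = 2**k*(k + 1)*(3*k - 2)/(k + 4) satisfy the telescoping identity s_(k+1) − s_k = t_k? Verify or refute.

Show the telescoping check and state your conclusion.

s_(k+1) = 2**(k + 1)*(k + 2)*(3*k + 1)/(k + 5)
s_(k+1) − s_k = 2**k*(3*k**3 + 22*k**2 + 57*k + 26)/(k**2 + 9*k + 20)
(s_(k+1) − s_k) − t_k = 2**k*(-9*k**2 - 39*k - 54)/(k**2 + 9*k + 20)

Invalid: residual 2**k*(-9*k**2 - 39*k - 54)/(k**2 + 9*k + 20) ≠ 0.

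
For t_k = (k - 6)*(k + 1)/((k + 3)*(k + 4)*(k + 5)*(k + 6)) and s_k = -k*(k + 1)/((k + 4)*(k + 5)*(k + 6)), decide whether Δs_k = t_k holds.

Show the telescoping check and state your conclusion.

Invalid: residual 6*(-k**2 + 2*k + 3)/(k**5 + 25*k**4 + 245*k**3 + 1175*k**2 + 2754*k + 2520) ≠ 0.

s_(k+1) = -(k + 1)*(k + 2)/((k + 5)*(k + 6)*(k + 7))
s_(k+1) − s_k = (k**2 - 7*k - 8)/(k**4 + 22*k**3 + 179*k**2 + 638*k + 840)
(s_(k+1) − s_k) − t_k = 6*(-k**2 + 2*k + 3)/(k**5 + 25*k**4 + 245*k**3 + 1175*k**2 + 2754*k + 2520)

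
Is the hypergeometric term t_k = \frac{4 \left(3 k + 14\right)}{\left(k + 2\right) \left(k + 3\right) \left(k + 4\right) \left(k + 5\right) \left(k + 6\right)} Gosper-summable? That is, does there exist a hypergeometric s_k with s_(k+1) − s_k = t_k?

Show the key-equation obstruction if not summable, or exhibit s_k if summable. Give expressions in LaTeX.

Yes. s_k = \frac{2 k \left(k^{2} + 10 k + 31\right)}{15 \left(k^{3} + 10 k^{2} + 31 k + 30\right)}.

r(k) = (k + 2)*(3*k + 17)/((k + 7)*(3*k + 14)) after simplifying.
Gosper form: A/B · C(k+1)/C(k) with A=k + 2, B=k + 7, C=k + 14/3.
f must satisfy (k + 2)·f(k+1) − (k + 6)·f(k) = k + 14/3.
deg f ≤ 4 (via 1,1,1).
A polynomial solution: f(k) = k*(k + 4)*(k**2 + 10*k + 31)/90.
So s_k = (B(k−1)f/C)·t_k = (k*(k + 4)*(k + 6)*(k**2 + 10*k + 31)/(30*(3*k + 14)))·t_k = 2*k*(k**2 + 10*k + 31)/(15*(k**3 + 10*k**2 + 31*k + 30)).
Check: Δs_k = 4*(3*k + 14)/(k**5 + 20*k**4 + 155*k**3 + 580*k**2 + 1044*k + 720). ✓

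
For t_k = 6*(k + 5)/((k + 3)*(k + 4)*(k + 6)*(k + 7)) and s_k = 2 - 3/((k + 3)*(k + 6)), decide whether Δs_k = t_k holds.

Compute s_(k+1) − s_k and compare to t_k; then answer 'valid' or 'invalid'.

s_(k+1) = 2 - 3/((k + 4)*(k + 7))
s_(k+1) − s_k = 6*(k + 5)/(k**4 + 20*k**3 + 145*k**2 + 450*k + 504)
(s_(k+1) − s_k) − t_k = 0

valid (s_(k+1) − s_k reduces to t_k)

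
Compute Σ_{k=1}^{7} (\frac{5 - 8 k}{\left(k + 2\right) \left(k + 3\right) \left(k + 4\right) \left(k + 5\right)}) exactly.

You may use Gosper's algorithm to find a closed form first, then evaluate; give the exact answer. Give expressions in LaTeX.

Step 1: r(k) = (k + 2)*(8*k + 3)/((k + 6)*(8*k - 5)).
Normal form (A,B,C) = (k + 2, k + 6, k - 5/8).
Need (k + 2)·f(k+1) − (k + 5)·f(k) = k - 5/8.
From deg A=1, deg B=1, deg C=1: d=3.
Solving with deg f ≤ 3: f(k) = k*(k - 5)*(k + 14)/192.
So s_k = (B(k−1)f/C)·t_k = (k*(k - 5)*(k + 5)*(k + 14)/(24*(8*k - 5)))·t_k = k*(-k**2 - 9*k + 70)/(24*(k + 2)*(k + 3)*(k + 4)).
Check: Δs_k = (5 - 8*k)/(k**4 + 14*k**3 + 71*k**2 + 154*k + 120). ✓
Sum = s_(8) − s_(1); s_(8) = -1/60, s_(1) = 1/24 ⇒ -7/120.

Σ = -7/120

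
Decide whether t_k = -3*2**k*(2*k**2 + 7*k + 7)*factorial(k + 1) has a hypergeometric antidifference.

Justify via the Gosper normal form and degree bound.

Yes. s_k = -3*2**k*(k + 1)*factorial(k + 1).

t_(k+1)/t_k = 2*(2*k**3 + 15*k**2 + 38*k + 32)/(2*k**2 + 7*k + 7).
So A=2*k + 4 and B=1, with C=k**2 + 7*k/2 + 7/2.
f must satisfy (2*k + 4)·f(k+1) − (1)·f(k) = k**2 + 7*k/2 + 7/2.
d = 1 from the (1,0,2) case.
Solving with deg f ≤ 1: f(k) = (k + 1)/2.
Certificate R = B(k−1)f/C = (k + 1)/(2*k**2 + 7*k + 7) gives s_k = -3*2**k*(k + 1)*factorial(k + 1).
s_(k+1) − s_k = -3*2**k*(2*k**2 + 7*k + 7)*factorial(k + 1) = t_k.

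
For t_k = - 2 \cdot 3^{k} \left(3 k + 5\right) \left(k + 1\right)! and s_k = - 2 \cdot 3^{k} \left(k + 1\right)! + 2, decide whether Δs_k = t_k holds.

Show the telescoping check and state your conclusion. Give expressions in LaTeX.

s_(k+1) = -2*3**(k + 1)*factorial(k + 2) + 2
s_(k+1) − s_k = -2*3**k*(3*k + 5)*factorial(k + 1)
(s_(k+1) − s_k) − t_k = 0

valid; difference matches t_k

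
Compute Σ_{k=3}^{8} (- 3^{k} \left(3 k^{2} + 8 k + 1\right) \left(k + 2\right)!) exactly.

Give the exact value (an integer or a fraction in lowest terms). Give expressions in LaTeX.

Compute t_(k+1)/t_k: get 3*(3*k**3 + 23*k**2 + 54*k + 36)/(3*k**2 + 8*k + 1).
A = 3*k + 9, B = 1, C = k**2 + 8*k/3 + 1/3.
f must satisfy (3*k + 9)·f(k+1) − (1)·f(k) = k**2 + 8*k/3 + 1/3.
Degrees (1,0,2) ⇒ d ≤ 1.
A polynomial solution: f(k) = (k - 1)/3.
Certificate R = B(k−1)f/C = (k - 1)/(3*k**2 + 8*k + 1) gives s_k = -3**k*(k - 1)*factorial(k + 2).
Δs = -3**k*(3*k**2 + 8*k + 1)*factorial(k + 2), as required.
Σ_(k=3)^(8) t_k = s_(9) − s_(3) = -6285458995200 − (-6480) = -6285458988720.

Σ = -6285458988720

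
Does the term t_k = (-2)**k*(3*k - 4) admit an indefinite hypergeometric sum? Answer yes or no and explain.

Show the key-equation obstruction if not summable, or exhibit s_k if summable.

r(k) = 2*(1 - 3*k)/(3*k - 4) after simplifying.
Normal form (A,B,C) = (-2, 1, k - 4/3).
f must satisfy (-2)·f(k+1) − (1)·f(k) = k - 4/3.
Bound: deg f ≤ 1.
Coefficient equations give f(k) = -(k - 2)/3.
Then R = B(k−1)f/C = -(k - 2)/(3*k - 4), so s_k = R(k)·t_k = (-2)**k*(2 - k).
Check: Δs_k = (-2)**k*(3*k - 4). ✓

Yes. s_k = (-2)**k*(2 - k).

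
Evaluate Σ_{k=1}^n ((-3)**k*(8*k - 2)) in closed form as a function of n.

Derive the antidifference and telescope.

The ratio is 3*(-4*k - 3)/(4*k - 1).
So A=-3 and B=1, with C=k - 1/4.
Key eq: (-3)·f(k+1) = (1)·f(k) + (k - 1/4).
d = 1 from the (0,0,1) case.
A polynomial solution: f(k) = -(k - 1)/4.
Certificate R = B(k−1)f/C = -(k - 1)/(4*k - 1) gives s_k = 2*(-3)**k*(1 - k).
Verify: (-3)**k*(8*k - 2) matches t_k.
Σ_(k=1)^n t_k = s_(n+1) − s_(1) = (6*(-3)**n*n) − (0), i.e. 6*(-3)**n*n.

S(n) = 6*(-3)**n*n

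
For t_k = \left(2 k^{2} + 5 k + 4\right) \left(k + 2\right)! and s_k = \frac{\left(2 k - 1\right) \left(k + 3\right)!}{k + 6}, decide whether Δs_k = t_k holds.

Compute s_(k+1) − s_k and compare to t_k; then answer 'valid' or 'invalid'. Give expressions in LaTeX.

s_(k+1) = (2*k + 1)*factorial(k + 4)/(k + 7)
s_(k+1) − s_k = (2*k**3 + 19*k**2 + 45*k + 31)*factorial(k + 3)/((k + 6)*(k + 7))
(s_(k+1) − s_k) − t_k = -3*(2*k**3 + 17*k**2 + 32*k + 25)*factorial(k + 2)/((k + 6)*(k + 7))

Invalid: residual - \frac{3 \left(2 k^{3} + 17 k^{2} + 32 k + 25\right) \left(k + 2\right)!}{\left(k + 6\right) \left(k + 7\right)} ≠ 0.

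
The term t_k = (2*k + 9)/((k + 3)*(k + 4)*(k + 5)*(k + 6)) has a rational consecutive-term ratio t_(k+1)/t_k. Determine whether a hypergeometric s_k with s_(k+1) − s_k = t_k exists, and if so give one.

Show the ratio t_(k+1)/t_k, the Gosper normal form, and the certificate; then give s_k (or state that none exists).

The ratio is (k + 3)*(2*k + 11)/((k + 7)*(2*k + 9)).
A = k + 3, B = k + 7, C = k + 9/2.
Key eq: (k + 3)·f(k+1) = (k + 6)·f(k) + (k + 9/2).
From deg A=1, deg B=1, deg C=1: d=3.
A polynomial solution: f(k) = k*(k + 4)*(k + 8)/30.
So s_k = (B(k−1)f/C)·t_k = (k*(k + 4)*(k + 6)*(k + 8)/(15*(2*k + 9)))·t_k = k*(k + 8)/(15*(k**2 + 8*k + 15)).
Δs = (2*k + 9)/(k**4 + 18*k**3 + 119*k**2 + 342*k + 360), as required.

s_k = k*(k + 8)/(15*(k**2 + 8*k + 15))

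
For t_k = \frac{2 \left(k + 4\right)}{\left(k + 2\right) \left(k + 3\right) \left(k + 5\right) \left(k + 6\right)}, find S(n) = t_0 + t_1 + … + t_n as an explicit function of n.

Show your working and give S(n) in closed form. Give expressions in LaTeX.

Step 1: r(k) = (k + 2)*(k + 5)**2/((k + 4)**2*(k + 7)).
Factor: A=k + 2; B=k + 7; C=k**2 + 8*k + 16.
Key eq: (k + 2)·f(k+1) = (k + 6)·f(k) + (k**2 + 8*k + 16).
From deg A=1, deg B=1, deg C=2: d=4.
Match coefficients ⇒ f(k) = k*(k + 3)*(k + 4)*(k + 7)/20.
Certificate R = B(k−1)f/C = k*(k + 3)*(k + 6)*(k + 7)/(20*(k + 4)) gives s_k = k*(k + 7)/(10*(k**2 + 7*k + 10)).
Check: Δs_k = 2*(k + 4)/(k**4 + 16*k**3 + 91*k**2 + 216*k + 180). ✓
s_(n+1) = (n**2 + 9*n + 8)/(10*(n**2 + 9*n + 18)) and s_(0) = 0, so S(n) = (n**2 + 9*n + 8)/(10*(n**2 + 9*n + 18)).

S(n) = \frac{n^{2} + 9 n + 8}{10 \left(n^{2} + 9 n + 18\right)}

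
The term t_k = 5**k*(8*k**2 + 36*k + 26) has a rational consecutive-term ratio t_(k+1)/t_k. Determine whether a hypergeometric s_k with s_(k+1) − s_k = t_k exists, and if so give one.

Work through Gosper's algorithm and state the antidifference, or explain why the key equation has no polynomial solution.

s_k = 5**k*(2*k**2 + 4*k - 1)

The ratio is 5*(4*k**2 + 26*k + 35)/(4*k**2 + 18*k + 13).
Gosper form: A/B · C(k+1)/C(k) with A=5, B=1, C=k**2 + 9*k/2 + 13/4.
Need (5)·f(k+1) − (1)·f(k) = k**2 + 9*k/2 + 13/4.
Bound: deg f ≤ 2.
A polynomial solution: f(k) = (2*k**2 + 4*k - 1)/8.
So s_k = (B(k−1)f/C)·t_k = ((2*k**2 + 4*k - 1)/(2*(4*k**2 + 18*k + 13)))·t_k = 5**k*(2*k**2 + 4*k - 1).
Δs = 5**k*(8*k**2 + 36*k + 26), as required.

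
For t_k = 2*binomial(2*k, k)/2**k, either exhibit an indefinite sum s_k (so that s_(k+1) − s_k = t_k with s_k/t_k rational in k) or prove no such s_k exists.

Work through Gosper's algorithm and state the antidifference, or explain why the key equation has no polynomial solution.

not Gosper-summable; s_k does not exist

t_(k+1)/t_k = (2*k + 1)/(k + 1).
So A=2*k + 1 and B=k + 1, with C=1.
Need (2*k + 1)·f(k+1) − (k)·f(k) = 1.
d = -1 from the (1,1,0) case.
deg f ≤ -1 is impossible — no certificate.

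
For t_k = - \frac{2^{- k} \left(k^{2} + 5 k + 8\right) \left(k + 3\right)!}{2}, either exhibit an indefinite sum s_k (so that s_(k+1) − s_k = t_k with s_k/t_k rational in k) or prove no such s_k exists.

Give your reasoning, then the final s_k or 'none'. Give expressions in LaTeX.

s_k = - 2^{- k} \left(k + 2\right) \left(k + 3\right)!

Ratio r(k) = (k + 4)*(5*k + (k + 1)**2 + 13)/(2*(k**2 + 5*k + 8)).
Take A(k)=k/2 + 2, B(k)=1, C(k)=k**2 + 5*k + 8.
Key eq: (k/2 + 2)·f(k+1) = (1)·f(k) + (k**2 + 5*k + 8).
Degrees (1,0,2) ⇒ d ≤ 1.
Coefficient equations give f(k) = 2*(k + 2).
Then R = B(k−1)f/C = 2*(k + 2)/(k**2 + 5*k + 8), so s_k = R(k)·t_k = -(k + 2)*factorial(k + 3)/2**k.
Check: Δs_k = -(k**2 + 5*k + 8)*factorial(k + 3)/(2*2**k). ✓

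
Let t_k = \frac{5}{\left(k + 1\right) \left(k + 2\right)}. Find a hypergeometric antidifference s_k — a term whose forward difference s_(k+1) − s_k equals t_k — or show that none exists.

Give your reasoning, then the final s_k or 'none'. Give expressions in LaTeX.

s_k = \frac{5 k}{k + 1}

r(k) = (k + 1)/(k + 3) after simplifying.
A = k + 1, B = k + 3, C = 1.
f must satisfy (k + 1)·f(k+1) − (k + 2)·f(k) = 1.
From deg A=1, deg B=1, deg C=0: d=1.
Coefficient equations give f(k) = k.
Certificate R = B(k−1)f/C = k*(k + 2) gives s_k = 5*k/(k + 1).
Check: Δs_k = 5/(k**2 + 3*k + 2). ✓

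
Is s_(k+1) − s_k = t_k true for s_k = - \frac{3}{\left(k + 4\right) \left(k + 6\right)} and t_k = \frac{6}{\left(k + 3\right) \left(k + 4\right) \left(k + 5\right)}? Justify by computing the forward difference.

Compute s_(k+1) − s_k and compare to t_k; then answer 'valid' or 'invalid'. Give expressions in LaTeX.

Invalid: residual \frac{9 \left(- 3 k - 17\right)}{k^{5} + 25 k^{4} + 245 k^{3} + 1175 k^{2} + 2754 k + 2520} ≠ 0.

s_(k+1) = -3/((k + 5)*(k + 7))
s_(k+1) − s_k = 3*(2*k + 11)/(k**4 + 22*k**3 + 179*k**2 + 638*k + 840)
(s_(k+1) − s_k) − t_k = 9*(-3*k - 17)/(k**5 + 25*k**4 + 245*k**3 + 1175*k**2 + 2754*k + 2520)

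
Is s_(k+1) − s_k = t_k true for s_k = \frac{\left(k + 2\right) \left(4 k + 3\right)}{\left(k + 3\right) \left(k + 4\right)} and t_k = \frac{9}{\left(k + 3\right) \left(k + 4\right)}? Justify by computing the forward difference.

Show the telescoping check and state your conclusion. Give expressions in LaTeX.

Invalid: residual \frac{4 \left(2 k - 3\right)}{k^{3} + 12 k^{2} + 47 k + 60} ≠ 0.

s_(k+1) = (k + 3)*(4*k + 7)/((k + 4)*(k + 5))
s_(k+1) − s_k = (17*k + 33)/(k**3 + 12*k**2 + 47*k + 60)
(s_(k+1) − s_k) − t_k = 4*(2*k - 3)/(k**3 + 12*k**2 + 47*k + 60)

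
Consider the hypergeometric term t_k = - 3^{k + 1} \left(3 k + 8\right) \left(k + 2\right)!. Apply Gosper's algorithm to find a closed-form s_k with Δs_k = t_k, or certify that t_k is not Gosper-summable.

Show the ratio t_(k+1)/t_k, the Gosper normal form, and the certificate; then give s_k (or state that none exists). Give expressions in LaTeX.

The ratio is 3*(k + 3)*(3*k + 11)/(3*k + 8).
Take A(k)=3*k + 9, B(k)=1, C(k)=k + 8/3.
Key eq: (3*k + 9)·f(k+1) = (1)·f(k) + (k + 8/3).
Bound: deg f ≤ 0.
Match coefficients ⇒ f(k) = 1/3.
Certificate R = B(k−1)f/C = 1/(3*k + 8) gives s_k = -3**(k + 1)*factorial(k + 2).
Verify: -3**(k + 1)*(3*k + 8)*factorial(k + 2) matches t_k.

s_k = - 3^{k + 1} \left(k + 2\right)!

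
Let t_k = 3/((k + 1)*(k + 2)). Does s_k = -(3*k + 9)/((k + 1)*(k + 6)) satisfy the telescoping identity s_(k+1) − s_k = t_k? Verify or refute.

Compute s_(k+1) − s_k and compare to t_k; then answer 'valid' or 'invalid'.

s_(k+1) = 3*(-k - 4)/((k + 2)*(k + 7))
s_(k+1) − s_k = 3*(k**2 + 7*k + 18)/(k**4 + 16*k**3 + 83*k**2 + 152*k + 84)
(s_(k+1) − s_k) − t_k = 18*(-k - 4)/(k**4 + 16*k**3 + 83*k**2 + 152*k + 84)

Invalid: residual 18*(-k - 4)/(k**4 + 16*k**3 + 83*k**2 + 152*k + 84) ≠ 0.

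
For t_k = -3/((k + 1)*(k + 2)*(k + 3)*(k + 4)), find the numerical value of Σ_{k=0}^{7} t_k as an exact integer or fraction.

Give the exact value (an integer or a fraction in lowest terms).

The ratio is (k + 1)/(k + 5).
Gosper form: A/B · C(k+1)/C(k) with A=k + 1, B=k + 5, C=1.
Set up (k + 1)·f(k+1) − (k + 4)·f(k) − (1) = 0.
Degrees (1,1,0) ⇒ d ≤ 3.
Coefficient equations give f(k) = k*(k**2 + 6*k + 11)/18.
Certificate R = B(k−1)f/C = k*(k + 4)*(k**2 + 6*k + 11)/18 gives s_k = k*(-k**2 - 6*k - 11)/(6*(k + 1)*(k + 2)*(k + 3)).
Check: Δs_k = -3/(k**4 + 10*k**3 + 35*k**2 + 50*k + 24). ✓
Sum = s_(8) − s_(0); s_(8) = -82/495, s_(0) = 0 ⇒ -82/495.

Σ = -82/495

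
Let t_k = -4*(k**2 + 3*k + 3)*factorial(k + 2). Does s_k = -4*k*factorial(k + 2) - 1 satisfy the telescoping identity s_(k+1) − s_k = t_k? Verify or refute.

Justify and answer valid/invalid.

Valid: the claim telescopes to t_k.

s_(k+1) = -4*(k + 1)*factorial(k + 3) - 1
s_(k+1) − s_k = -4*(k**2 + 3*k + 3)*factorial(k + 2)
(s_(k+1) − s_k) − t_k = 0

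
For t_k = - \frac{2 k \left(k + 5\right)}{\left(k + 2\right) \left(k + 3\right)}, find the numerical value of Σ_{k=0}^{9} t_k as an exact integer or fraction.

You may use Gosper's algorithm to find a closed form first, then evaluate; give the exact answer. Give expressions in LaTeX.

Σ = -15

Compute t_(k+1)/t_k: get (k + 1)*(k + 2)*(k + 6)/(k*(k + 4)*(k + 5)).
A = k + 2, B = k + 4, C = k**2 + 5*k.
Key eq: (k + 2)·f(k+1) = (k + 3)·f(k) + (k**2 + 5*k).
deg f ≤ 2 (via 1,1,2).
Coefficient equations give f(k) = k*(k - 1).
Then R = B(k−1)f/C = (k - 1)*(k + 3)/(k + 5), so s_k = R(k)·t_k = 2*k*(1 - k)/(k + 2).
Verify: 2*k*(-k - 5)/(k**2 + 5*k + 6) matches t_k.
Sum = s_(10) − s_(0); s_(10) = -15, s_(0) = 0 ⇒ -15.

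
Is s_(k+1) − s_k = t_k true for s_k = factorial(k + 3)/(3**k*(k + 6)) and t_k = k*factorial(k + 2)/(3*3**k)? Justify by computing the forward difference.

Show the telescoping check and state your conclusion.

s_(k+1) = factorial(k + 4)/(3*3**k*(k + 7))
s_(k+1) − s_k = (k**2 + 7*k + 3)*factorial(k + 3)/(3*3**k*(k + 6)*(k + 7))
(s_(k+1) − s_k) − t_k = -(k**2 + 6*k - 3)*factorial(k + 2)/(3**k*(k + 6)*(k + 7))

Invalid: residual -(k**2 + 6*k - 3)*factorial(k + 2)/(3**k*(k + 6)*(k + 7)) ≠ 0.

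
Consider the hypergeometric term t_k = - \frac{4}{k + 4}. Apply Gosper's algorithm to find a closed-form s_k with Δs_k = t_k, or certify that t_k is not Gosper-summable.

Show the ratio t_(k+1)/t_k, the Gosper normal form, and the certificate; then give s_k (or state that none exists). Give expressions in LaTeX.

Compute t_(k+1)/t_k: get (k + 4)/(k + 5).
Take A(k)=k + 4, B(k)=k + 5, C(k)=1.
f must satisfy (k + 4)·f(k+1) − (k + 4)·f(k) = 1.
From deg A=1, deg B=1, deg C=0: d=0.
Generic f = c0 gives residual -1; -1 = 0 cannot hold, so t_k is not Gosper-summable.

none — t_k is not Gosper-summable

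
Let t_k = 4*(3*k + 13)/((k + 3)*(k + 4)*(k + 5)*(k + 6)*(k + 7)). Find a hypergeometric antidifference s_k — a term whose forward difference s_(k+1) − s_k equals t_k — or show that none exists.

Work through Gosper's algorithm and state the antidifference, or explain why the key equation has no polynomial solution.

Ratio r(k) = (k + 3)*(3*k + 16)/((k + 8)*(3*k + 13)).
Gosper form: A/B · C(k+1)/C(k) with A=k + 3, B=k + 8, C=k + 13/3.
Need (k + 3)·f(k+1) − (k + 7)·f(k) = k + 13/3.
From deg A=1, deg B=1, deg C=1: d=4.
Coefficient equations give f(k) = k*(k + 4)*(k**2 + 14*k + 63)/270.
Certificate R = B(k−1)f/C = k*(k + 4)*(k + 7)*(k**2 + 14*k + 63)/(90*(3*k + 13)) gives s_k = 2*k*(k**2 + 14*k + 63)/(45*(k**3 + 14*k**2 + 63*k + 90)).
Check: Δs_k = 4*(3*k + 13)/(k**5 + 25*k**4 + 245*k**3 + 1175*k**2 + 2754*k + 2520). ✓

s_k = 2*k*(k**2 + 14*k + 63)/(45*(k**3 + 14*k**2 + 63*k + 90))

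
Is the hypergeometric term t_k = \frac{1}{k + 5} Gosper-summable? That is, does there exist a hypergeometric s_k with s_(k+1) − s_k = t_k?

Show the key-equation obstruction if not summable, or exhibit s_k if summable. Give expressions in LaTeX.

r(k) = (k + 5)/(k + 6) after simplifying.
A = k + 5, B = k + 6, C = 1.
Solve (k + 5)·f(k+1) − (k + 5)·f(k) = 1.
deg f ≤ 0 (via 1,1,0).
Generic f = c0 gives residual -1; -1 = 0 cannot hold, so t_k is not Gosper-summable.

No — t_k has no hypergeometric antidifference.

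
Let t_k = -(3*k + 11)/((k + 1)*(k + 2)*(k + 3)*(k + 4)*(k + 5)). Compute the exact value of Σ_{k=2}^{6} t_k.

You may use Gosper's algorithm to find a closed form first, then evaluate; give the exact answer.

Σ = -5/396

r(k) = (k + 1)*(3*k + 14)/((k + 6)*(3*k + 11)) after simplifying.
Gosper form: A/B · C(k+1)/C(k) with A=k + 1, B=k + 6, C=k + 11/3.
f must satisfy (k + 1)·f(k+1) − (k + 5)·f(k) = k + 11/3.
Degrees (1,1,1) ⇒ d ≤ 4.
A polynomial solution: f(k) = k*(k + 3)*(k**2 + 7*k + 14)/24.
Then R = B(k−1)f/C = k*(k + 3)*(k + 5)*(k**2 + 7*k + 14)/(8*(3*k + 11)), so s_k = R(k)·t_k = k*(-k**2 - 7*k - 14)/(8*(k**3 + 7*k**2 + 14*k + 8)).
Δs = (-3*k - 11)/(k**5 + 15*k**4 + 85*k**3 + 225*k**2 + 274*k + 120), as required.
Σ_(k=2)^(6) t_k = s_(7) − s_(2) = -49/396 − (-1/9) = -5/396.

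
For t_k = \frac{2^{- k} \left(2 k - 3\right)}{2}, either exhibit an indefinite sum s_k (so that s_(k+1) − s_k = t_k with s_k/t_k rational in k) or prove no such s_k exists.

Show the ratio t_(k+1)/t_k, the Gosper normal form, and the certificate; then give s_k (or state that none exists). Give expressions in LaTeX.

Ratio r(k) = (2*k - 1)/(2*(2*k - 3)).
Take A(k)=1/2, B(k)=1, C(k)=k - 3/2.
Key eq: (1/2)·f(k+1) = (1)·f(k) + (k - 3/2).
d = 1 from the (0,0,1) case.
A polynomial solution: f(k) = 1 - 2*k.
R(k) = B(k−1)·f(k)/C(k) = -2*(2*k - 1)/(2*k - 3); s_k = R·t_k = (1 - 2*k)/2**k.
Δs = (2*k - 3)/(2*2**k), as required.

s_k = 2^{- k} \left(1 - 2 k\right)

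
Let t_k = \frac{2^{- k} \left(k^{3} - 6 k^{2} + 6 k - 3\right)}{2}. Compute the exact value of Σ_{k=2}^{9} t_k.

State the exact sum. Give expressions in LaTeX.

Σ = -91/128

Step 1: r(k) = (k**3 - 3*k**2 - 3*k - 2)/(2*(k**3 - 6*k**2 + 6*k - 3)).
Factor: A=1/2; B=1; C=k**3 - 6*k**2 + 6*k - 3.
Solve (1/2)·f(k+1) − (1)·f(k) = k**3 - 6*k**2 + 6*k - 3.
Bound: deg f ≤ 3.
Coefficient equations give f(k) = -2*(k - 2)*(k**2 - k + 1).
Then R = B(k−1)f/C = -2*(k - 2)*(k**2 - k + 1)/(k**3 - 6*k**2 + 6*k - 3), so s_k = R(k)·t_k = (-k**3 + 3*k**2 - 3*k + 2)/2**k.
Check: Δs_k = (k**3 - 6*k**2 + 6*k - 3)/(2*2**k). ✓
Evaluate s at k=10 and k=2: -91/128 and 0; difference -91/128.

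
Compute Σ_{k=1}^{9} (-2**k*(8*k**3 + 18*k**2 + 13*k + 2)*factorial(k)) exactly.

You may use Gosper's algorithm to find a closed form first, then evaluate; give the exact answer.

Σ = -1434334003202

r(k) = 2*(8*k**4 + 50*k**3 + 115*k**2 + 114*k + 41)/(8*k**3 + 18*k**2 + 13*k + 2) after simplifying.
Take A(k)=2*k + 2, B(k)=1, C(k)=k**3 + 9*k**2/4 + 13*k/8 + 1/4.
Solve (2*k + 2)·f(k+1) − (1)·f(k) = k**3 + 9*k**2/4 + 13*k/8 + 1/4.
Bound: deg f ≤ 2.
Solving with deg f ≤ 2: f(k) = (4*k**2 - k - 4)/8.
Then R = B(k−1)f/C = (4*k**2 - k - 4)/(8*k**3 + 18*k**2 + 13*k + 2), so s_k = R(k)·t_k = 2**k*(-4*k**2 + k + 4)*factorial(k).
s_(k+1) − s_k = -2**k*(8*k**3 + 18*k**2 + 13*k + 2)*factorial(k) = t_k.
Evaluate s at k=10 and k=1: -1434334003200 and 2; difference -1434334003202.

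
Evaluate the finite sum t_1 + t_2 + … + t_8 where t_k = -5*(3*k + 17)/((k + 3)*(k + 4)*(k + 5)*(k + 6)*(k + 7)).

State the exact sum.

Σ = -55/1638

r(k) = (k + 3)*(3*k + 20)/((k + 8)*(3*k + 17)) after simplifying.
A = k + 3, B = k + 8, C = k + 17/3.
Set up (k + 3)·f(k+1) − (k + 7)·f(k) − (k + 17/3) = 0.
d = 4 from the (1,1,1) case.
A polynomial solution: f(k) = k*(k + 5)*(k**2 + 13*k + 54)/216.
So s_k = (B(k−1)f/C)·t_k = (k*(k + 5)*(k + 7)*(k**2 + 13*k + 54)/(72*(3*k + 17)))·t_k = 5*k*(-k**2 - 13*k - 54)/(72*(k**3 + 13*k**2 + 54*k + 72)).
Verify: 5*(-3*k - 17)/(k**5 + 25*k**4 + 245*k**3 + 1175*k**2 + 2754*k + 2520) matches t_k.
Telescoping: Σ = s_(9) − s_(1) = -7/104 − (-17/504) = -55/1638.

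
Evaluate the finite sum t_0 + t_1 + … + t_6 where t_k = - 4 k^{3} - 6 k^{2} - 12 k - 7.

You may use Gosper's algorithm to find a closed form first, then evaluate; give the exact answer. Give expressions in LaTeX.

Step 1: r(k) = (4*k**3 + 18*k**2 + 36*k + 29)/(4*k**3 + 6*k**2 + 12*k + 7).
A = 1, B = 1, C = k**3 + 3*k**2/2 + 3*k + 7/4.
Set up (1)·f(k+1) − (1)·f(k) − (k**3 + 3*k**2/2 + 3*k + 7/4) = 0.
d = 4 from the (0,0,3) case.
Solving with deg f ≤ 4: f(k) = k*(k**3 + 4*k + 2)/4.
Get s_k = R·t_k = k*(-k**3 - 4*k - 2) with R(k) = B(k−1)f(k)/C(k) = k*(k**3 + 4*k + 2)/(4*k**3 + 6*k**2 + 12*k + 7).
Verify: -4*k**3 - 6*k**2 - 12*k - 7 matches t_k.
Telescoping: Σ = s_(7) − s_(0) = -2611 − (0) = -2611.

Σ = -2611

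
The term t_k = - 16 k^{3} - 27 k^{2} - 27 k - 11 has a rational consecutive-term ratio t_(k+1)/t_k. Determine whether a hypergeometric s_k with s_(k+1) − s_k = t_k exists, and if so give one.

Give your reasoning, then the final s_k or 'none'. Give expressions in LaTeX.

s_k = k \left(- 4 k^{3} - k^{2} - 4 k - 2\right)

The ratio is (16*k**3 + 75*k**2 + 129*k + 81)/(16*k**3 + 27*k**2 + 27*k + 11).
Factor: A=1; B=1; C=k**3 + 27*k**2/16 + 27*k/16 + 11/16.
Key eq: (1)·f(k+1) = (1)·f(k) + (k**3 + 27*k**2/16 + 27*k/16 + 11/16).
Degrees (0,0,3) ⇒ d ≤ 4.
Match coefficients ⇒ f(k) = k*(4*k**3 + k**2 + 4*k + 2)/16.
Certificate R = B(k−1)f/C = k*(4*k**3 + k**2 + 4*k + 2)/((16*k + 11)*(k**2 + k + 1)) gives s_k = k*(-4*k**3 - k**2 - 4*k - 2).
s_(k+1) − s_k = -16*k**3 - 27*k**2 - 27*k - 11 = t_k.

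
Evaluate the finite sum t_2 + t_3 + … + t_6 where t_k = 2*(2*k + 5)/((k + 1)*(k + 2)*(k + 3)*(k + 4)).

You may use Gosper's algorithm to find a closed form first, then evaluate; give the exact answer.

Σ = 13/120

The ratio is (k + 1)*(2*k + 7)/((k + 5)*(2*k + 5)).
A = k + 1, B = k + 5, C = k + 5/2.
f must satisfy (k + 1)·f(k+1) − (k + 4)·f(k) = k + 5/2.
From deg A=1, deg B=1, deg C=1: d=3.
Solving with deg f ≤ 3: f(k) = k*(k + 2)*(k + 4)/6.
Then R = B(k−1)f/C = k*(k + 2)*(k + 4)**2/(3*(2*k + 5)), so s_k = R(k)·t_k = 2*k*(k + 4)/(3*(k**2 + 4*k + 3)).
Δs = 2*(2*k + 5)/(k**4 + 10*k**3 + 35*k**2 + 50*k + 24), as required.
Evaluate s at k=7 and k=2: 77/120 and 8/15; difference 13/120.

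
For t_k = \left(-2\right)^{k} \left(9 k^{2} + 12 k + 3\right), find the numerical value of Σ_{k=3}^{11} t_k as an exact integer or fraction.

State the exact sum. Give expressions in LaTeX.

Σ = -1765584

Compute t_(k+1)/t_k: get 2*(-3*k**2 - 10*k - 8)/(3*k**2 + 4*k + 1).
Gosper form: A/B · C(k+1)/C(k) with A=-2, B=1, C=k**2 + 4*k/3 + 1/3.
f must satisfy (-2)·f(k+1) − (1)·f(k) = k**2 + 4*k/3 + 1/3.
Degrees (0,0,2) ⇒ d ≤ 2.
Coefficient equations give f(k) = -(3*k**2 - 1)/9.
R(k) = B(k−1)·f(k)/C(k) = -(3*k**2 - 1)/(3*(k + 1)*(3*k + 1)); s_k = R·t_k = (-2)**k*(1 - 3*k**2).
s_(k+1) − s_k = (-2)**k*(9*k**2 + 12*k + 3) = t_k.
Σ_(k=3)^(11) t_k = s_(12) − s_(3) = -1765376 − (208) = -1765584.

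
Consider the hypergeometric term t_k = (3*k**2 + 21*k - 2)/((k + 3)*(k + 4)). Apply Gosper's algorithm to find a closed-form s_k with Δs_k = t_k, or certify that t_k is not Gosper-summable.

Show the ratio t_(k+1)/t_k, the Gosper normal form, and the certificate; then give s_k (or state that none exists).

s_k = k*(9*k - 11)/(3*(k + 3))

Compute t_(k+1)/t_k: get (k + 3)*(21*k + 3*(k + 1)**2 + 19)/((k + 5)*(3*k**2 + 21*k - 2)).
A = k + 3, B = k + 5, C = k**2 + 7*k - 2/3.
f must satisfy (k + 3)·f(k+1) − (k + 4)·f(k) = k**2 + 7*k - 2/3.
From deg A=1, deg B=1, deg C=2: d=2.
Coefficient equations give f(k) = k*(9*k - 11)/9.
So s_k = (B(k−1)f/C)·t_k = (k*(k + 4)*(9*k - 11)/(3*(3*k**2 + 21*k - 2)))·t_k = k*(9*k - 11)/(3*(k + 3)).
Δs = (3*k**2 + 21*k - 2)/(k**2 + 7*k + 12), as required.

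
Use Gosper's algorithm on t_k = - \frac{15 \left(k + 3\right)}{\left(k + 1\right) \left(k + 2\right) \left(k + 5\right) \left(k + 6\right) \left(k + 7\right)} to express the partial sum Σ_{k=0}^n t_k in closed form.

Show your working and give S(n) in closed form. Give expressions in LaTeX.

Step 1: r(k) = (k + 1)*(k + 4)*(k + 5)/((k + 3)**2*(k + 8)).
A = k + 1, B = k + 8, C = k**3 + 10*k**2 + 33*k + 36.
Solve (k + 1)·f(k+1) − (k + 7)·f(k) = k**3 + 10*k**2 + 33*k + 36.
From deg A=1, deg B=1, deg C=3: d=6.
Coefficient equations give f(k) = k*(k + 2)*(k + 3)*(k + 4)*(k**2 + 12*k + 41)/90.
So s_k = (B(k−1)f/C)·t_k = (k*(k + 2)*(k + 7)*(k**2 + 12*k + 41)/(90*(k + 3)))·t_k = k*(-k**2 - 12*k - 41)/(6*(k**3 + 12*k**2 + 41*k + 30)).
Verify: 15*(-k - 3)/(k**5 + 21*k**4 + 163*k**3 + 567*k**2 + 844*k + 420) matches t_k.
Evaluate: s_(n+1) = (-n**3 - 15*n**2 - 68*n - 54)/(6*(n**3 + 15*n**2 + 68*n + 84)); subtract s_(0) = 0 ⇒ S(n) = (-n**3 - 15*n**2 - 68*n - 54)/(6*(n**3 + 15*n**2 + 68*n + 84)).

S(n) = \frac{- n^{3} - 15 n^{2} - 68 n - 54}{6 \left(n^{3} + 15 n^{2} + 68 n + 84\right)}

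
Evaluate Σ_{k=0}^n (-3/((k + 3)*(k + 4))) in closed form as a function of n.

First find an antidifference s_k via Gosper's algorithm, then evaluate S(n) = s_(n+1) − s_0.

S(n) = (-n - 1)/(n + 4)

The ratio is (k + 3)/(k + 5).
Gosper form: A/B · C(k+1)/C(k) with A=k + 3, B=k + 5, C=1.
Set up (k + 3)·f(k+1) − (k + 4)·f(k) − (1) = 0.
deg f ≤ 1 (via 1,1,0).
Solve for f: f(k) = k/3 (degree 1 ≤ 1).
R(k) = B(k−1)·f(k)/C(k) = k*(k + 4)/3; s_k = R·t_k = -k/(k + 3).
Δs = -3/(k**2 + 7*k + 12), as required.
s_(n+1) = (-n - 1)/(n + 4) and s_(0) = 0, so S(n) = (-n - 1)/(n + 4).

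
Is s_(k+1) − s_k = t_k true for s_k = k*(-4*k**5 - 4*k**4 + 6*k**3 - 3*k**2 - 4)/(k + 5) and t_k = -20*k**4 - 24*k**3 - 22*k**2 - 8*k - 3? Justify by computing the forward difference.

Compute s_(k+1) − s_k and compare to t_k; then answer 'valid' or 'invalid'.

Invalid: residual 3*(16*k**5 + 128*k**4 + 140*k**3 + 119*k**2 + 41*k + 15)/(k**2 + 11*k + 30) ≠ 0.

s_(k+1) = (-4*k**6 - 28*k**5 - 74*k**4 - 99*k**3 - 73*k**2 - 33*k - 9)/(k + 6)
s_(k+1) − s_k = (-20*k**6 - 196*k**5 - 502*k**4 - 550*k**3 - 394*k**2 - 150*k - 45)/(k**2 + 11*k + 30)
(s_(k+1) − s_k) − t_k = 3*(16*k**5 + 128*k**4 + 140*k**3 + 119*k**2 + 41*k + 15)/(k**2 + 11*k + 30)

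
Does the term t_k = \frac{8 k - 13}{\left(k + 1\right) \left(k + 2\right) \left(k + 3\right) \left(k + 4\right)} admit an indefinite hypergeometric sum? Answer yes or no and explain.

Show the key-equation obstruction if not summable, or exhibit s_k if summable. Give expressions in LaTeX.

Yes. s_k = \frac{k \left(- k^{2} - 6 k - 19\right)}{2 \left(k + 1\right) \left(k + 2\right) \left(k + 3\right)}.

t_(k+1)/t_k = (k + 1)*(8*k - 5)/((k + 5)*(8*k - 13)).
Normal form (A,B,C) = (k + 1, k + 5, k - 13/8).
f must satisfy (k + 1)·f(k+1) − (k + 4)·f(k) = k - 13/8.
Degrees (1,1,1) ⇒ d ≤ 3.
Solving with deg f ≤ 3: f(k) = -k*(k**2 + 6*k + 19)/16.
Get s_k = R·t_k = k*(-k**2 - 6*k - 19)/(2*(k + 1)*(k + 2)*(k + 3)) with R(k) = B(k−1)f(k)/C(k) = -k*(k + 4)*(k**2 + 6*k + 19)/(2*(8*k - 13)).
Verify: (8*k - 13)/(k**4 + 10*k**3 + 35*k**2 + 50*k + 24) matches t_k.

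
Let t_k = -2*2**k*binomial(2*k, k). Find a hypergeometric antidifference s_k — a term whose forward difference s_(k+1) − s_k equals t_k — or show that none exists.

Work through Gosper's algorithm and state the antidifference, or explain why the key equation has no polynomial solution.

not Gosper-summable; s_k does not exist

t_(k+1)/t_k = 4*(2*k + 1)/(k + 1).
Take A(k)=8*k + 4, B(k)=k + 1, C(k)=1.
Set up (8*k + 4)·f(k+1) − (k)·f(k) − (1) = 0.
Bound: deg f ≤ -1.
Bound -1 < 0, so the key equation has no polynomial solution.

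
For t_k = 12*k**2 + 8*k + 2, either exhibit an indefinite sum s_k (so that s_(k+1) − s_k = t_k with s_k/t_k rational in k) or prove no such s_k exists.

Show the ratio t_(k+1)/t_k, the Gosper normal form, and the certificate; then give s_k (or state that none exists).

s_k = k**2*(4*k - 2)

Step 1: r(k) = (6*k**2 + 16*k + 11)/(6*k**2 + 4*k + 1).
Take A(k)=1, B(k)=1, C(k)=k**2 + 2*k/3 + 1/6.
Need (1)·f(k+1) − (1)·f(k) = k**2 + 2*k/3 + 1/6.
deg f ≤ 3 (via 0,0,2).
Coefficient equations give f(k) = k**2*(2*k - 1)/6.
Then R = B(k−1)f/C = k**2*(2*k - 1)/(6*k**2 + 4*k + 1), so s_k = R(k)·t_k = k**2*(4*k - 2).
Δs = 12*k**2 + 8*k + 2, as required.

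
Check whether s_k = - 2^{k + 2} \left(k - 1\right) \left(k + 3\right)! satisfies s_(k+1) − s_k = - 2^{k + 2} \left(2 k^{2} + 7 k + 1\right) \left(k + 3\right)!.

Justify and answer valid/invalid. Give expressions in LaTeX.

s_(k+1) = -2**(k + 3)*k*factorial(k + 4)
s_(k+1) − s_k = -2**(k + 2)*(2*k**2 + 7*k + 1)*factorial(k + 3)
(s_(k+1) − s_k) − t_k = 0

Valid — Δs_k = t_k.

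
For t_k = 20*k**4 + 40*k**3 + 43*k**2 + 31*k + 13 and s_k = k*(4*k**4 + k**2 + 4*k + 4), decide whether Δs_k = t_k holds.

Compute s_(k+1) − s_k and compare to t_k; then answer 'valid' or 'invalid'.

s_(k+1) = (k + 1)*(4*k + 4*(k + 1)**4 + (k + 1)**2 + 8)
s_(k+1) − s_k = 20*k**4 + 40*k**3 + 43*k**2 + 31*k + 13
(s_(k+1) − s_k) − t_k = 0

Valid — Δs_k = t_k.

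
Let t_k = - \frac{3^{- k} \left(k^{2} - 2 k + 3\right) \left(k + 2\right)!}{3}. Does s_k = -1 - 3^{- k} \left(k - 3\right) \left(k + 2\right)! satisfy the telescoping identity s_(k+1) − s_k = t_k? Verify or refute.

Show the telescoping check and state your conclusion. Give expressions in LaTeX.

s_(k+1) = -3**(-k - 1)*(k - 2)*factorial(k + 3) - 1
s_(k+1) − s_k = -(k**2 - 2*k + 3)*factorial(k + 2)/(3*3**k)
(s_(k+1) − s_k) − t_k = 0

Valid: the claim telescopes to t_k.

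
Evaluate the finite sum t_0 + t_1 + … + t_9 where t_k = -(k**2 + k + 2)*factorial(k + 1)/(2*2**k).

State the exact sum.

The ratio is (k + 2)*(k + (k + 1)**2 + 3)/(2*(k**2 + k + 2)).
Take A(k)=k/2 + 1, B(k)=1, C(k)=k**2 + k + 2.
f must satisfy (k/2 + 1)·f(k+1) − (1)·f(k) = k**2 + k + 2.
deg f ≤ 1 (via 1,0,2).
A polynomial solution: f(k) = 2*k.
Get s_k = R·t_k = -k*factorial(k + 1)/2**k with R(k) = B(k−1)f(k)/C(k) = 2*k/(k**2 + k + 2).
Check: Δs_k = -(k**2 + k + 2)*factorial(k + 1)/(2*2**k). ✓
Evaluate s at k=10 and k=0: -779625/2 and 0; difference -779625/2.

Σ = -779625/2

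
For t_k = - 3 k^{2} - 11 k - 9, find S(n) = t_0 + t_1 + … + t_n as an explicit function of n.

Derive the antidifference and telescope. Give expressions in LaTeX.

t_(k+1)/t_k = (3*k**2 + 17*k + 23)/(3*k**2 + 11*k + 9).
Gosper form: A/B · C(k+1)/C(k) with A=1, B=1, C=k**2 + 11*k/3 + 3.
f must satisfy (1)·f(k+1) − (1)·f(k) = k**2 + 11*k/3 + 3.
d = 3 from the (0,0,2) case.
A polynomial solution: f(k) = k*(k + 2)**2/3.
So s_k = (B(k−1)f/C)·t_k = (k*(k + 2)**2/(3*k**2 + 11*k + 9))·t_k = k*(-k**2 - 4*k - 4).
s_(k+1) − s_k = -3*k**2 - 11*k - 9 = t_k.
Telescope: S(n) = s_(n+1) − s_(0) = -n**3 - 7*n**2 - 15*n - 9 − (0) = -n**3 - 7*n**2 - 15*n - 9.

S(n) = - n^{3} - 7 n^{2} - 15 n - 9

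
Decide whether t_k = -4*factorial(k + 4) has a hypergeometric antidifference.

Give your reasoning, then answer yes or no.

t_(k+1)/t_k = k + 5.
Normal form (A,B,C) = (k + 5, 1, 1).
Set up (k + 5)·f(k+1) − (1)·f(k) − (1) = 0.
Bound: deg f ≤ -1.
d = -1 < 0 ⇒ no nonzero polynomial f; not summable.

No — key equation has no polynomial f.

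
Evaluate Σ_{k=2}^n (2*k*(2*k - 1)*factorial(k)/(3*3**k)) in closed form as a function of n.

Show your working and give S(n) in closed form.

S(n) = 2*3**(-n - 2)*(-10*3**n + 6*n**2*factorial(n) + 15*n*factorial(n) + 9*factorial(n))

Compute t_(k+1)/t_k: get (k + 1)**2*(2*k + 1)/(3*k*(2*k - 1)).
A = k/3 + 1/3, B = 1, C = k**2 - k/2.
Need (k/3 + 1/3)·f(k+1) − (1)·f(k) = k**2 - k/2.
deg f ≤ 1 (via 1,0,2).
Match coefficients ⇒ f(k) = 3*(2*k + 1)/2.
Certificate R = B(k−1)f/C = 3*(2*k + 1)/(k*(2*k - 1)) gives s_k = 2*(2*k + 1)*factorial(k)/3**k.
s_(k+1) − s_k = 2*k*(2*k - 1)*factorial(k)/(3*3**k) = t_k.
Telescope: S(n) = s_(n+1) − s_(2) = 2*3**(-n - 1)*(2*n + 3)*factorial(n + 1) − (20/9) = 2*3**(-n - 2)*(-10*3**n + 6*n**2*factorial(n) + 15*n*factorial(n) + 9*factorial(n)).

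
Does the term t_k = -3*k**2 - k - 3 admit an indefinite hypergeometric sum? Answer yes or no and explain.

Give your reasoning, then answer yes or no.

Yes. s_k = k*(-k**2 + k - 3).

Ratio r(k) = (k + 3*(k + 1)**2 + 4)/(3*k**2 + k + 3).
So A=1 and B=1, with C=k**2 + k/3 + 1.
Solve (1)·f(k+1) − (1)·f(k) = k**2 + k/3 + 1.
d = 3 from the (0,0,2) case.
Solving with deg f ≤ 3: f(k) = k*(k**2 - k + 3)/3.
Then R = B(k−1)f/C = k*(k**2 - k + 3)/(3*k**2 + k + 3), so s_k = R(k)·t_k = k*(-k**2 + k - 3).
s_(k+1) − s_k = -3*k**2 - k - 3 = t_k.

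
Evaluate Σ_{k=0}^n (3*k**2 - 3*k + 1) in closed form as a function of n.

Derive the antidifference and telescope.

S(n) = n**3 + 1

The ratio is (3*k**2 + 3*k + 1)/(3*k**2 - 3*k + 1).
A = 1, B = 1, C = k**2 - k + 1/3.
Need (1)·f(k+1) − (1)·f(k) = k**2 - k + 1/3.
deg f ≤ 3 (via 0,0,2).
Solve for f: f(k) = k*(k**2 - 3*k + 3)/3 (degree 3 ≤ 3).
R(k) = B(k−1)·f(k)/C(k) = k*(k**2 - 3*k + 3)/(3*k**2 - 3*k + 1); s_k = R·t_k = k*(k**2 - 3*k + 3).
s_(k+1) − s_k = 3*k**2 - 3*k + 1 = t_k.
s_(n+1) = n**3 + 1 and s_(0) = 0, so S(n) = n**3 + 1.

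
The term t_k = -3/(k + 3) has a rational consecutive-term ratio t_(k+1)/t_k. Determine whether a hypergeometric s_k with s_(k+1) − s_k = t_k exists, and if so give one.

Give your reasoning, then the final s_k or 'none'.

Compute t_(k+1)/t_k: get (k + 3)/(k + 4).
Gosper form: A/B · C(k+1)/C(k) with A=k + 3, B=k + 4, C=1.
Set up (k + 3)·f(k+1) − (k + 3)·f(k) − (1) = 0.
Degrees (1,1,0) ⇒ d ≤ 0.
Put f(k) = c0: A·f(k+1) − B(k−1)·f(k) − C = -1; need -1 = 0 — inconsistent ⇒ no f, not summable.

not Gosper-summable; s_k does not exist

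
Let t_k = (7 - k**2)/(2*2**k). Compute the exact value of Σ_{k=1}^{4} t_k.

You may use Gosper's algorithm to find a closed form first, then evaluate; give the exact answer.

r(k) = ((k + 1)**2 - 7)/(2*(k**2 - 7)) after simplifying.
Take A(k)=1/2, B(k)=1, C(k)=k**2 - 7.
Key eq: (1/2)·f(k+1) = (1)·f(k) + (k**2 - 7).
Bound: deg f ≤ 2.
Match coefficients ⇒ f(k) = -2*(k**2 + 2*k - 4).
Get s_k = R·t_k = (k**2 + 2*k - 4)/2**k with R(k) = B(k−1)f(k)/C(k) = -2*(k**2 + 2*k - 4)/(k**2 - 7).
Δs = (7 - k**2)/(2*2**k), as required.
Telescoping: Σ = s_(5) − s_(1) = 31/32 − (-1/2) = 47/32.

Σ = 47/32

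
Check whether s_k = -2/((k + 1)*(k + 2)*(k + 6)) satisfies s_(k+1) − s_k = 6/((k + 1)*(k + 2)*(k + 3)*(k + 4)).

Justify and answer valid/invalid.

s_(k+1) = -2/((k + 2)*(k + 3)*(k + 7))
s_(k+1) − s_k = 6*(k + 5)/(k**5 + 19*k**4 + 131*k**3 + 401*k**2 + 540*k + 252)
(s_(k+1) − s_k) − t_k = 12*(-2*k - 11)/(k**6 + 23*k**5 + 207*k**4 + 925*k**3 + 2144*k**2 + 2412*k + 1008)

Invalid: residual 12*(-2*k - 11)/(k**6 + 23*k**5 + 207*k**4 + 925*k**3 + 2144*k**2 + 2412*k + 1008) ≠ 0.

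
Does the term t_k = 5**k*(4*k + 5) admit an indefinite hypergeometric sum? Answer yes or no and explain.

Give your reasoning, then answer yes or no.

Ratio r(k) = 5*(4*k + 9)/(4*k + 5).
Gosper form: A/B · C(k+1)/C(k) with A=5, B=1, C=k + 5/4.
f must satisfy (5)·f(k+1) − (1)·f(k) = k + 5/4.
From deg A=0, deg B=0, deg C=1: d=1.
A polynomial solution: f(k) = k/4.
So s_k = (B(k−1)f/C)·t_k = (k/(4*k + 5))·t_k = 5**k*k.
Δs = 5**k*(4*k + 5), as required.

Yes. s_k = 5**k*k.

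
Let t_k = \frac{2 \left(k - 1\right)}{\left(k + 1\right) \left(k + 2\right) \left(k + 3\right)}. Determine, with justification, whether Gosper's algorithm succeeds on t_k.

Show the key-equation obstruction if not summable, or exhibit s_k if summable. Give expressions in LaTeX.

Yes. s_k = - \frac{2 k}{\left(k + 1\right) \left(k + 2\right)}.

Compute t_(k+1)/t_k: get k*(k + 1)/((k - 1)*(k + 4)).
Factor: A=k + 1; B=k + 4; C=k - 1.
Need (k + 1)·f(k+1) − (k + 3)·f(k) = k - 1.
Degrees (1,1,1) ⇒ d ≤ 2.
Match coefficients ⇒ f(k) = -k.
Certificate R = B(k−1)f/C = -k*(k + 3)/(k - 1) gives s_k = -2*k/((k + 1)*(k + 2)).
Check: Δs_k = 2*(k - 1)/(k**3 + 6*k**2 + 11*k + 6). ✓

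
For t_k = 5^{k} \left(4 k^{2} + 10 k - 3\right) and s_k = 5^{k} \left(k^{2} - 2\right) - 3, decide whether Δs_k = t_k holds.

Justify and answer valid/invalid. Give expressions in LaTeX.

valid; difference matches t_k

s_(k+1) = 5**(k + 1)*((k + 1)**2 - 2) - 3
s_(k+1) − s_k = 5**k*(4*k**2 + 10*k - 3)
(s_(k+1) − s_k) − t_k = 0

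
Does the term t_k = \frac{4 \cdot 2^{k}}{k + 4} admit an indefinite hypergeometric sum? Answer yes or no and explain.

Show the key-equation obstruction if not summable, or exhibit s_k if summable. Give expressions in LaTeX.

No — t_k has no hypergeometric antidifference.

r(k) = 2*(k + 4)/(k + 5) after simplifying.
So A=2*k + 8 and B=k + 5, with C=1.
f must satisfy (2*k + 8)·f(k+1) − (k + 4)·f(k) = 1.
Degrees (1,1,0) ⇒ d ≤ -1.
d = -1 < 0 ⇒ no nonzero polynomial f; not summable.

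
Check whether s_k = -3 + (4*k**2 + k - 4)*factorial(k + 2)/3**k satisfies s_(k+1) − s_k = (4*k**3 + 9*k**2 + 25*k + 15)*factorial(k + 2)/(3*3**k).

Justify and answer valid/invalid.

Valid: the claim telescopes to t_k.

s_(k+1) = 3**(-k - 1)*(k + 4*(k + 1)**2 - 3)*factorial(k + 3) - 3
s_(k+1) − s_k = (4*k**3 + 9*k**2 + 25*k + 15)*factorial(k + 2)/(3*3**k)
(s_(k+1) − s_k) − t_k = 0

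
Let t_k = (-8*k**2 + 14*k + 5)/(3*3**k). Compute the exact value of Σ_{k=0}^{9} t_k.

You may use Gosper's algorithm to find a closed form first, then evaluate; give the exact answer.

Σ = 118466/59049

The ratio is (8*k**2 + 2*k - 11)/(3*(8*k**2 - 14*k - 5)).
A = 1/3, B = 1, C = k**2 - 7*k/4 - 5/8.
Set up (1/3)·f(k+1) − (1)·f(k) − (k**2 - 7*k/4 - 5/8) = 0.
From deg A=0, deg B=0, deg C=2: d=2.
Solving with deg f ≤ 2: f(k) = -3*(4*k**2 - 3*k - 2)/8.
Certificate R = B(k−1)f/C = -3*(4*k**2 - 3*k - 2)/(8*k**2 - 14*k - 5) gives s_k = (4*k**2 - 3*k - 2)/3**k.
s_(k+1) − s_k = (-8*k**2 + 14*k + 5)/(3*3**k) = t_k.
Evaluate s at k=10 and k=0: 368/59049 and -2; difference 118466/59049.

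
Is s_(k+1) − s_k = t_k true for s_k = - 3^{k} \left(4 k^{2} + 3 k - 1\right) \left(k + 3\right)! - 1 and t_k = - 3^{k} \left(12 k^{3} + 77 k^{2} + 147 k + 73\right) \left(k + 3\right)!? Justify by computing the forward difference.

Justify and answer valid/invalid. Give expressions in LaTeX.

s_(k+1) = -3**(k + 1)*(3*k + 4*(k + 1)**2 + 2)*factorial(k + 4) - 1
s_(k+1) − s_k = -3**k*(12*k**3 + 77*k**2 + 147*k + 73)*factorial(k + 3)
(s_(k+1) − s_k) − t_k = 0

Valid: the claim telescopes to t_k.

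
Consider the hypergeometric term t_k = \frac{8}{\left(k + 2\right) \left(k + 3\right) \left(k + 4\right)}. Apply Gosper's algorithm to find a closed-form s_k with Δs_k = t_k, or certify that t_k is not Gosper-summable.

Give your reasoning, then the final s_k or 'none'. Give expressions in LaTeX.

Compute t_(k+1)/t_k: get (k + 2)/(k + 5).
Normal form (A,B,C) = (k + 2, k + 5, 1).
Need (k + 2)·f(k+1) − (k + 4)·f(k) = 1.
Degrees (1,1,0) ⇒ d ≤ 2.
Match coefficients ⇒ f(k) = k*(k + 5)/12.
So s_k = (B(k−1)f/C)·t_k = (k*(k + 4)*(k + 5)/12)·t_k = 2*k*(k + 5)/(3*(k + 2)*(k + 3)).
Δs = 8/(k**3 + 9*k**2 + 26*k + 24), as required.

s_k = \frac{2 k \left(k + 5\right)}{3 \left(k + 2\right) \left(k + 3\right)}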